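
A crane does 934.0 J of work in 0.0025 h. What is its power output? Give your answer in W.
Convert to SI: W = 934.0 J, t = 9.0 s
P = W/t = 934.0/9.0 = 103.8 W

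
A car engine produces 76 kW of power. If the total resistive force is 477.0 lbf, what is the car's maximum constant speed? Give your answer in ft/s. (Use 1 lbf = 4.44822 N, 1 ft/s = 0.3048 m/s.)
Convert to SI: F = 2121.8 N
P = Fv ⇒ v = P/F = 76000 W/2121.8 N = 35.8186 m/s = 117.5 ft/s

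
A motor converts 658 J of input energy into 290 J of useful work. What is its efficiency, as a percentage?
η = W_out/W_in = 290/658 = 44.07%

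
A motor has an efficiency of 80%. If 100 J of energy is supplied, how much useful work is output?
W_out = η·W_in = 0.8·100 = 80.0 J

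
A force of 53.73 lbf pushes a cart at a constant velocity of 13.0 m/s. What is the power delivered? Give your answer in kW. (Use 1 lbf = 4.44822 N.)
Convert to SI: F = 239.003 N, v = 13.0 m/s
P = Fv = (239.003)(13.0) = 3107.04 W = 3.107 kW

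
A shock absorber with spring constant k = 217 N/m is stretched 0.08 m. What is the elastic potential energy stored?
PE = ½kx² = ½(217)(0.08)² = 0.6944 J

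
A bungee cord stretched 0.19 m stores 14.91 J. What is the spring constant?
k = 2·PE/x² = 2·14.91/(0.19)² = 826.0 N/m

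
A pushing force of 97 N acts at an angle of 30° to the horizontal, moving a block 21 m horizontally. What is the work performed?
W = F·d·cosθ = (97)(21)cos(30°) = 1764 J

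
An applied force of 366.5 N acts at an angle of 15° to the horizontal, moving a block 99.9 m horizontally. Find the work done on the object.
W = F·d·cosθ = (366.5)(99.9)cos(15°) = 35370 J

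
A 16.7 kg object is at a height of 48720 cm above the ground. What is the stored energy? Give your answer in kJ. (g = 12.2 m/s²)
Convert to SI: m = 16.7 kg, h = 487.2 m
PE = mgh = (16.7)(12.2)(487.2) = 99262.1 J = 99.26 kJ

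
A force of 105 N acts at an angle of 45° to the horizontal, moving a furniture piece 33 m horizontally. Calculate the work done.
W = F·d·cosθ = (105)(33)cos(45°) = 2450 J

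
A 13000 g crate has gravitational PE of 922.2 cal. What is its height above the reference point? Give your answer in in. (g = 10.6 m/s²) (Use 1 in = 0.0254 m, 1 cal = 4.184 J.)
Convert to SI: m = 13.0 kg, PE = 3858.48 J
h = PE/(mg) = 3858.48/(13.0·10.6) = 28.0006 m = 1102 in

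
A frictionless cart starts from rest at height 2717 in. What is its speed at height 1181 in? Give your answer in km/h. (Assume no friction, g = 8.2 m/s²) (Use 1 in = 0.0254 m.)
Convert to SI: h₁−h₂ = 39.0144 m
mgh₁ = mgh₂ + ½mv² ⇒ v = √(2g(h₁−h₂)) = √(2·8.2·39.0144) = 25.295 m/s = 91.06 km/h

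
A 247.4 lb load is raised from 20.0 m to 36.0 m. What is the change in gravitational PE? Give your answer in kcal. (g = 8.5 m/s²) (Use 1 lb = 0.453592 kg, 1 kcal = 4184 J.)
Convert to SI: m = 112.219 kg, Δh = 16.0 m
ΔPE = mgΔh = (112.219)(8.5)(16.0) = 15261.7 J = 3.648 kcal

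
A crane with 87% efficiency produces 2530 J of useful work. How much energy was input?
W_in = W_out/η = 2530/0.87 = 2908 J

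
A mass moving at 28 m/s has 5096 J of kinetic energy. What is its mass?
m = 2·KE/v² = 2·5096/(28)² = 13.0 kg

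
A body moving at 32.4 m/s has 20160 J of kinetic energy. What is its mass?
m = 2·KE/v² = 2·20160/(32.4)² = 38.41 kg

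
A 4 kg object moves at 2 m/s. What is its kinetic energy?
KE = ½mv² = ½(4)(2)² = 8.0 J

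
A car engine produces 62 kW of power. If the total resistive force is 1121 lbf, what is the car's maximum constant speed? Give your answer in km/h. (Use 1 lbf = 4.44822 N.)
Convert to SI: F = 4986.45 N
P = Fv ⇒ v = P/F = 62000 W/4986.45 N = 12.4337 m/s = 44.76 km/h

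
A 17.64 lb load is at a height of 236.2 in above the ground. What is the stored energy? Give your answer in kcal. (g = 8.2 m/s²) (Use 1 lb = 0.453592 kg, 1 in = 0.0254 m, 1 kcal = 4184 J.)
Convert to SI: m = 8.00136 kg, h = 5.99948 m
PE = mgh = (8.00136)(8.2)(5.99948) = 393.633 J = 0.09408 kcal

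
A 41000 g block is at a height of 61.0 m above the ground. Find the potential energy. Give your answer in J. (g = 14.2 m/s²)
Convert to SI: m = 41.0 kg, h = 61.0 m
PE = mgh = (41.0)(14.2)(61.0) = 35510 J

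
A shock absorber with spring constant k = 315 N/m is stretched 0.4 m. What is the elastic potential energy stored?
PE = ½kx² = ½(315)(0.4)² = 25.2 J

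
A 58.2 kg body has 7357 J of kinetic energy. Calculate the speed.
v = √(2·KE/m) = √(2·7357/58.2) = 15.9 m/s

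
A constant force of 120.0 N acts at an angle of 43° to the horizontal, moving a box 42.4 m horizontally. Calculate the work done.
W = F·d·cosθ = (120.0)(42.4)cos(43°) = 3721 J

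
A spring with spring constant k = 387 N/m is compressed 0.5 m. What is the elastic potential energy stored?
PE = ½kx² = ½(387)(0.5)² = 48.38 J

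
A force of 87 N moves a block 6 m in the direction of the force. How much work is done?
W = F·d = (87)(6) = 522.0 J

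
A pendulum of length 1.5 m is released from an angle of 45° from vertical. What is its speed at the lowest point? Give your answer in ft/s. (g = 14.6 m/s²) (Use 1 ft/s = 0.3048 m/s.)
h = L(1 − cosθ) = 1.5(1 − cos45°) = 0.43934 m
v = √(2gh) = √(2·14.6·0.43934) = 3.58172 m/s = 11.75 ft/s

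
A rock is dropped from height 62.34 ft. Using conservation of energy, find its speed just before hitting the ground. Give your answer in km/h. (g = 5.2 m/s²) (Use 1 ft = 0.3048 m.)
Convert to SI: h = 19.0012 m
mgh = ½mv² ⇒ v = √(2gh) = √(2·5.2·19.0012) = 14.0575 m/s = 50.61 km/h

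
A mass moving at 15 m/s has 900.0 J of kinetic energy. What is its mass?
m = 2·KE/v² = 2·900.0/(15)² = 8.0 kg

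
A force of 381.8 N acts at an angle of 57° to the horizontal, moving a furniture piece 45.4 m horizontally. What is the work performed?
W = F·d·cosθ = (381.8)(45.4)cos(57°) = 9441 J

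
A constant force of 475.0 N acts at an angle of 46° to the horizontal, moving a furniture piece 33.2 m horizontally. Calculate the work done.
W = F·d·cosθ = (475.0)(33.2)cos(46°) = 10950 J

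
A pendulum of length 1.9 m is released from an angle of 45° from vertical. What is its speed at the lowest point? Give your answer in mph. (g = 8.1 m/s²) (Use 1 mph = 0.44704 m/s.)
h = L(1 − cosθ) = 1.9(1 − cos45°) = 0.556497 m
v = √(2gh) = √(2·8.1·0.556497) = 3.00254 m/s = 6.716 mph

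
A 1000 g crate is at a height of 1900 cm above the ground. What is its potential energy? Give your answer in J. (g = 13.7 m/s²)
Convert to SI: m = 1.0 kg, h = 19.0 m
PE = mgh = (1.0)(13.7)(19.0) = 260.3 J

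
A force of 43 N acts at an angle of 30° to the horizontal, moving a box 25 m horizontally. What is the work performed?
W = F·d·cosθ = (43)(25)cos(30°) = 931.0 J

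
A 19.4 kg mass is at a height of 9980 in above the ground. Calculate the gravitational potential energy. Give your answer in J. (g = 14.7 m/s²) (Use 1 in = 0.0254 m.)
Convert to SI: m = 19.4 kg, h = 253.492 m
PE = mgh = (19.4)(14.7)(253.492) = 72290 J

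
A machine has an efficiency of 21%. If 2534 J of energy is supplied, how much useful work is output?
W_out = η·W_in = 0.21·2534 = 532.14 J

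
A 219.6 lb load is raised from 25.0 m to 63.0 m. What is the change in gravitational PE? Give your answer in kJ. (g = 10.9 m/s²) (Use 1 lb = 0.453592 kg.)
Convert to SI: m = 99.6088 kg, Δh = 38.0 m
ΔPE = mgΔh = (99.6088)(10.9)(38.0) = 41258.0 J = 41.26 kJ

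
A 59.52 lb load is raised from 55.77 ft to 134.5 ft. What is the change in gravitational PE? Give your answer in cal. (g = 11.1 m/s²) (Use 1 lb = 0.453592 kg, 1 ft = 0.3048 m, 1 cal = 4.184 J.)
Convert to SI: m = 26.9978 kg, Δh = 23.9969 m
ΔPE = mgΔh = (26.9978)(11.1)(23.9969) = 7191.29 J = 1719 cal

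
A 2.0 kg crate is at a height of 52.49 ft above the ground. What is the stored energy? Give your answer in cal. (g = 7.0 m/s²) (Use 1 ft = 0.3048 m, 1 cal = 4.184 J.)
Convert to SI: m = 2.0 kg, h = 15.999 m
PE = mgh = (2.0)(7.0)(15.999) = 223.985 J = 53.53 cal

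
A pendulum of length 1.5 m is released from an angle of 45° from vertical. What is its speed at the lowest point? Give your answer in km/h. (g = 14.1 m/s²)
h = L(1 − cosθ) = 1.5(1 − cos45°) = 0.43934 m
v = √(2gh) = √(2·14.1·0.43934) = 3.51986 m/s = 12.67 km/h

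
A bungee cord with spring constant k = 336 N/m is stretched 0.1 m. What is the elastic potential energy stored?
PE = ½kx² = ½(336)(0.1)² = 1.68 J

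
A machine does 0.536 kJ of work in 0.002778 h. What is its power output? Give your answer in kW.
Convert to SI: W = 536.0 J, t = 10.0008 s
P = W/t = 536.0/10.0008 = 53.5957 W = 0.0536 kW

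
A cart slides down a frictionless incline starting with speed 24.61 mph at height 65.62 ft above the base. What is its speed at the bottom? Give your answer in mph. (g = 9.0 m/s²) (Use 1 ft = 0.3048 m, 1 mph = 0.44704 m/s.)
Convert to SI: v₀ = 11.0017 m/s, h = 20.001 m
½mv₀² + mgh = ½mv² ⇒ v = √(v₀² + 2gh) = √(11.0017² + 2·9.0·20.001) = 21.9329 m/s = 49.06 mph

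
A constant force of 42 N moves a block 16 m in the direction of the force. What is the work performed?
W = F·d = (42)(16) = 672.0 J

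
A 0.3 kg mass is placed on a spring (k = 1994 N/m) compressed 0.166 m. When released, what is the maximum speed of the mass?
½kx² = ½mv² ⇒ v = x√(k/m) = (0.166)√(1994/0.3) = 13.53 m/s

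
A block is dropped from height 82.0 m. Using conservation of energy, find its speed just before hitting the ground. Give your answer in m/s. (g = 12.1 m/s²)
mgh = ½mv² ⇒ v = √(2gh) = √(2·12.1·82.0) = 44.55 m/s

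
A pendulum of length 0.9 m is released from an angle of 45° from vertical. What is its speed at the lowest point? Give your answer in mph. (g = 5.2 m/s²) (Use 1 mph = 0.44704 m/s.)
h = L(1 − cosθ) = 0.9(1 − cos45°) = 0.263604 m
v = √(2gh) = √(2·5.2·0.263604) = 1.65574 m/s = 3.704 mph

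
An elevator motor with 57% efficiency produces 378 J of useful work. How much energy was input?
W_in = W_out/η = 378/0.57 = 663.2 J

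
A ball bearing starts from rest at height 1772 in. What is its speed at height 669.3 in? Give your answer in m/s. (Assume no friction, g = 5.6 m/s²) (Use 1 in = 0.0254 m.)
Convert to SI: h₁−h₂ = 28.0086 m
mgh₁ = mgh₂ + ½mv² ⇒ v = √(2g(h₁−h₂)) = √(2·5.6·28.0086) = 17.71 m/s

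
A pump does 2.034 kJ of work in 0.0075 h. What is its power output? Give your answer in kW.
Convert to SI: W = 2034.0 J, t = 27.0 s
P = W/t = 2034.0/27.0 = 75.3333 W = 0.07533 kW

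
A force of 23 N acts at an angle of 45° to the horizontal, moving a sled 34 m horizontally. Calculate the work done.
W = F·d·cosθ = (23)(34)cos(45°) = 553.0 J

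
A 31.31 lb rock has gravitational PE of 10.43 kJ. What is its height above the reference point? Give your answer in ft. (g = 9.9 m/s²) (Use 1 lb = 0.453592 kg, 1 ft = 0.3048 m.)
Convert to SI: m = 14.202 kg, PE = 10430.0 J
h = PE/(mg) = 10430.0/(14.202·9.9) = 74.1824 m = 243.4 ft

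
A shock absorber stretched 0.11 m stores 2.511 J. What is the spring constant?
k = 2·PE/x² = 2·2.511/(0.11)² = 415.0 N/m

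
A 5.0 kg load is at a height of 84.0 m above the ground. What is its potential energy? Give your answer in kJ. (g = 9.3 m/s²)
PE = mgh = (5.0)(9.3)(84.0) = 3906.0 J = 3.906 kJ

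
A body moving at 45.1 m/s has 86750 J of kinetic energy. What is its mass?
m = 2·KE/v² = 2·86750/(45.1)² = 85.3 kg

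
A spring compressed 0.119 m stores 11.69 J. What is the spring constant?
k = 2·PE/x² = 2·11.69/(0.119)² = 1651 N/m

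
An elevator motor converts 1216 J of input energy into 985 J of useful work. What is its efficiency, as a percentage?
η = W_out/W_in = 985/1216 = 81.0%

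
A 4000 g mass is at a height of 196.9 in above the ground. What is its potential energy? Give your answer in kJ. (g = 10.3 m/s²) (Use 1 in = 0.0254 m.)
Convert to SI: m = 4.0 kg, h = 5.00126 m
PE = mgh = (4.0)(10.3)(5.00126) = 206.052 J = 0.2061 kJ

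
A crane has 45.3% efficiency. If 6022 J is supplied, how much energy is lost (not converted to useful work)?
W_lost = W_in(1 − η) = 6022·(1 − 0.453) = 3294 J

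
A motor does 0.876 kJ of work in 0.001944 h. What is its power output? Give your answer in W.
Convert to SI: W = 876.0 J, t = 6.9984 s
P = W/t = 876.0/6.9984 = 125.2 W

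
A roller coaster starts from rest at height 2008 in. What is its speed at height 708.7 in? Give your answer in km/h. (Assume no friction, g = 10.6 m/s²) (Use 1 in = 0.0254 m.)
Convert to SI: h₁−h₂ = 33.0022 m
mgh₁ = mgh₂ + ½mv² ⇒ v = √(2g(h₁−h₂)) = √(2·10.6·33.0022) = 26.4508 m/s = 95.22 km/h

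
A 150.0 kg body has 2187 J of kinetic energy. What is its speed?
v = √(2·KE/m) = √(2·2187/150.0) = 5.4 m/s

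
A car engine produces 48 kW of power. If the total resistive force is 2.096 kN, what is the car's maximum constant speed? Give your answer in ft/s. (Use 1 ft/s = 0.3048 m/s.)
Convert to SI: F = 2096.0 N
P = Fv ⇒ v = P/F = 48000 W/2096.0 N = 22.9008 m/s = 75.13 ft/s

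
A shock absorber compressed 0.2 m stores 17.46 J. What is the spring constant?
k = 2·PE/x² = 2·17.46/(0.2)² = 873.0 N/m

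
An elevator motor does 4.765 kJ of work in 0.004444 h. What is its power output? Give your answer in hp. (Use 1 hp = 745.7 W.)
Convert to SI: W = 4765.0 J, t = 15.9984 s
P = W/t = 4765.0/15.9984 = 297.842 W = 0.3994 hp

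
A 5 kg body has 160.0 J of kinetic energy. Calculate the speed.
v = √(2·KE/m) = √(2·160.0/5) = 8.0 m/s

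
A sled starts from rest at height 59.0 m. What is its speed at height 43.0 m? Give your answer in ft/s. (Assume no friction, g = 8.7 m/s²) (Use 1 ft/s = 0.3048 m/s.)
mgh₁ = mgh₂ + ½mv² ⇒ v = √(2g(h₁−h₂)) = √(2·8.7·16.0) = 16.6853 m/s = 54.74 ft/s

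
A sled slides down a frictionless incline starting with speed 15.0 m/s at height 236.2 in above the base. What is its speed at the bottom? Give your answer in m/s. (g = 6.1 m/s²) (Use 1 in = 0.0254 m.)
Convert to SI: v₀ = 15.0 m/s, h = 5.99948 m
½mv₀² + mgh = ½mv² ⇒ v = √(v₀² + 2gh) = √(15.0² + 2·6.1·5.99948) = 17.27 m/s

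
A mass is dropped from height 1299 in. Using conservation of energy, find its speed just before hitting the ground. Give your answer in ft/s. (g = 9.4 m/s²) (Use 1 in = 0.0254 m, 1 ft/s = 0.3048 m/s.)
Convert to SI: h = 32.9946 m
mgh = ½mv² ⇒ v = √(2gh) = √(2·9.4·32.9946) = 24.9058 m/s = 81.71 ft/s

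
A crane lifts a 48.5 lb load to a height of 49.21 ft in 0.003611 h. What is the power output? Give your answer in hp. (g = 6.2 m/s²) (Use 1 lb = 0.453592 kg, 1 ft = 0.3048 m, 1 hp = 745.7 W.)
Convert to SI: m = 21.9992 kg, h = 14.9992 m, t = 12.9996 s
P = mgh/t = (21.9992)(6.2)(14.9992)/12.9996 = 157.376 W = 0.211 hp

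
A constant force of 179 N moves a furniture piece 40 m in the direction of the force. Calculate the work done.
W = F·d = (179)(40) = 7160 J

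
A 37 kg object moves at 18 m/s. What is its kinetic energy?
KE = ½mv² = ½(37)(18)² = 5994.0 J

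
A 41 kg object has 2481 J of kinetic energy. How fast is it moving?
v = √(2·KE/m) = √(2·2481/41) = 11.0 m/s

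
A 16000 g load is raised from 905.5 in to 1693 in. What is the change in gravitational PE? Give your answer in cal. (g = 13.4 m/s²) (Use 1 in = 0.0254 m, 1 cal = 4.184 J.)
Convert to SI: m = 16.0 kg, Δh = 20.0025 m
ΔPE = mgΔh = (16.0)(13.4)(20.0025) = 4288.54 J = 1025 cal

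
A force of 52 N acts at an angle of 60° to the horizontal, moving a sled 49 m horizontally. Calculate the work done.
W = F·d·cosθ = (52)(49)cos(60°) = 1274 J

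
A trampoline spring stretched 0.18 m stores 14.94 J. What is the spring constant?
k = 2·PE/x² = 2·14.94/(0.18)² = 922.2 N/m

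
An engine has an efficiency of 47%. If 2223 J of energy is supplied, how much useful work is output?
W_out = η·W_in = 0.47·2223 = 1044.81 J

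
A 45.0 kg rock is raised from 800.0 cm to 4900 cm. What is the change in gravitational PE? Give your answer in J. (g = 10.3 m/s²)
Convert to SI: m = 45.0 kg, Δh = 41.0 m
ΔPE = mgΔh = (45.0)(10.3)(41.0) = 19000 J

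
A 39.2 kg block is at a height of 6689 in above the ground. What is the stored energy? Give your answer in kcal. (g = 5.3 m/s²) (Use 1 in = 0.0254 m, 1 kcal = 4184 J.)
Convert to SI: m = 39.2 kg, h = 169.901 m
PE = mgh = (39.2)(5.3)(169.901) = 35298.5 J = 8.437 kcal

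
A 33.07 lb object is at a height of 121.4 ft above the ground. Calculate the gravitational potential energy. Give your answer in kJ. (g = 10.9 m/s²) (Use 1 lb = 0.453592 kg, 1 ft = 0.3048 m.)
Convert to SI: m = 15.0003 kg, h = 37.0027 m
PE = mgh = (15.0003)(10.9)(37.0027) = 6050.06 J = 6.05 kJ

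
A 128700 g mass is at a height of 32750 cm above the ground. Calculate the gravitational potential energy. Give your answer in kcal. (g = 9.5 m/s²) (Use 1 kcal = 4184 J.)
Convert to SI: m = 128.7 kg, h = 327.5 m
PE = mgh = (128.7)(9.5)(327.5) = 400418 J = 95.7 kcal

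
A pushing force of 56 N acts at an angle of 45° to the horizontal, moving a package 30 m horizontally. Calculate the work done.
W = F·d·cosθ = (56)(30)cos(45°) = 1188 J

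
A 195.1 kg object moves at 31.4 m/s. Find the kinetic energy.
KE = ½mv² = ½(195.1)(31.4)² = 96180 J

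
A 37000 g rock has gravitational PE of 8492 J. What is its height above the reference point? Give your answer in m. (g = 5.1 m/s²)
Convert to SI: m = 37.0 kg, PE = 8492.0 J
h = PE/(mg) = 8492.0/(37.0·5.1) = 45.0 m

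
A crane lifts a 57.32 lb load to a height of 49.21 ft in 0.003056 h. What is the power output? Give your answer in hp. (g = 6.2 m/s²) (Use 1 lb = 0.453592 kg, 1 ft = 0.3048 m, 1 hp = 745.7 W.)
Convert to SI: m = 25.9999 kg, h = 14.9992 m, t = 11.0016 s
P = mgh/t = (25.9999)(6.2)(14.9992)/11.0016 = 219.774 W = 0.2947 hp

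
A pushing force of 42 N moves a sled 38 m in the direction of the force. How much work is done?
W = F·d = (42)(38) = 1596 J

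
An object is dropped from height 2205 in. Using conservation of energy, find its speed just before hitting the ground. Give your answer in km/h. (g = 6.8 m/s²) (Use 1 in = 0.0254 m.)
Convert to SI: h = 56.007 m
mgh = ½mv² ⇒ v = √(2gh) = √(2·6.8·56.007) = 27.5988 m/s = 99.36 km/h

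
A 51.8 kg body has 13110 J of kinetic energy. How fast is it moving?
v = √(2·KE/m) = √(2·13110/51.8) = 22.5 m/s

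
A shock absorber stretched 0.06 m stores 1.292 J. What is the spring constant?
k = 2·PE/x² = 2·1.292/(0.06)² = 717.8 N/m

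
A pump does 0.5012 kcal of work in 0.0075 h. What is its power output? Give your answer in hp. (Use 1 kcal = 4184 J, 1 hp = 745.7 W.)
Convert to SI: W = 2097.02 J, t = 27.0 s
P = W/t = 2097.02/27.0 = 77.6674 W = 0.1042 hp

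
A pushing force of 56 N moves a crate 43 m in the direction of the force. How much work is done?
W = F·d = (56)(43) = 2408 J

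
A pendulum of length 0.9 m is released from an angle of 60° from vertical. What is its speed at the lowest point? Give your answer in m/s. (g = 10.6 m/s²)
h = L(1 − cosθ) = 0.9(1 − cos60°) = 0.45 m
v = √(2gh) = √(2·10.6·0.45) = 3.089 m/s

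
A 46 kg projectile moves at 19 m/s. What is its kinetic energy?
KE = ½mv² = ½(46)(19)² = 8303.0 J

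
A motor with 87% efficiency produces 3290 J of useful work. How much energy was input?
W_in = W_out/η = 3290/0.87 = 3782 J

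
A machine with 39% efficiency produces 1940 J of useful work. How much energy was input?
W_in = W_out/η = 1940/0.39 = 4974 J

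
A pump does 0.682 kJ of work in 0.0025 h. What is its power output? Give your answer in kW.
Convert to SI: W = 682.0 J, t = 9.0 s
P = W/t = 682.0/9.0 = 75.7778 W = 0.07578 kW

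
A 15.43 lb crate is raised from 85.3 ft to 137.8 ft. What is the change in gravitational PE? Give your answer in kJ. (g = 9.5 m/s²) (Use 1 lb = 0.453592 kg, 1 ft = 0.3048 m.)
Convert to SI: m = 6.99892 kg, Δh = 16.002 m
ΔPE = mgΔh = (6.99892)(9.5)(16.002) = 1063.97 J = 1.064 kJ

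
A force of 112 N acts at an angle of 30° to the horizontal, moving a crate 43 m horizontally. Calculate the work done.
W = F·d·cosθ = (112)(43)cos(30°) = 4171 J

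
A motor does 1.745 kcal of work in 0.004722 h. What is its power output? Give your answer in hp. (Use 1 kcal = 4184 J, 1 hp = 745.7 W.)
Convert to SI: W = 7301.08 J, t = 16.9992 s
P = W/t = 7301.08/16.9992 = 429.496 W = 0.576 hp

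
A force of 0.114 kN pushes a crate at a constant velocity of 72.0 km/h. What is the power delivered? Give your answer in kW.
Convert to SI: F = 114.0 N, v = 20.0 m/s
P = Fv = (114.0)(20.0) = 2280.0 W = 2.28 kW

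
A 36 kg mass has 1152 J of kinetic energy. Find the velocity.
v = √(2·KE/m) = √(2·1152/36) = 8.0 m/s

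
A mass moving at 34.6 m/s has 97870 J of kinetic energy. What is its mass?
m = 2·KE/v² = 2·97870/(34.6)² = 163.5 kg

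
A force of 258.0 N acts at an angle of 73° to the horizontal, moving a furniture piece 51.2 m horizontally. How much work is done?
W = F·d·cosθ = (258.0)(51.2)cos(73°) = 3862 J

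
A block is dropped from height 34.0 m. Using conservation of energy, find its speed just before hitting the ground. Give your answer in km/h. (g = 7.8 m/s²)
mgh = ½mv² ⇒ v = √(2gh) = √(2·7.8·34.0) = 23.0304 m/s = 82.91 km/h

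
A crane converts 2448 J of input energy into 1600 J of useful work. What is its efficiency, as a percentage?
η = W_out/W_in = 1600/2448 = 65.36%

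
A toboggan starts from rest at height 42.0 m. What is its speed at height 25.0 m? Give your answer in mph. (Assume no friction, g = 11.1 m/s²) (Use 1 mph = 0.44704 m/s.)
mgh₁ = mgh₂ + ½mv² ⇒ v = √(2g(h₁−h₂)) = √(2·11.1·17.0) = 19.4268 m/s = 43.46 mph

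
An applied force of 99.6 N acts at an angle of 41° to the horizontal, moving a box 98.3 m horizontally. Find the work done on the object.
W = F·d·cosθ = (99.6)(98.3)cos(41°) = 7389 J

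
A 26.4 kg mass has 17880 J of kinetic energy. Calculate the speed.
v = √(2·KE/m) = √(2·17880/26.4) = 36.8 m/s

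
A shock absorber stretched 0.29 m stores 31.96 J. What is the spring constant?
k = 2·PE/x² = 2·31.96/(0.29)² = 760.0 N/m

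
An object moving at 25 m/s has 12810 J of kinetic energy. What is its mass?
m = 2·KE/v² = 2·12810/(25)² = 40.99 kg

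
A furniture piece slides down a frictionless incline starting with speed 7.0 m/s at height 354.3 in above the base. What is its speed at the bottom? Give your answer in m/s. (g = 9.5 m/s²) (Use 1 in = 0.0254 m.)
Convert to SI: v₀ = 7.0 m/s, h = 8.99922 m
½mv₀² + mgh = ½mv² ⇒ v = √(v₀² + 2gh) = √(7.0² + 2·9.5·8.99922) = 14.83 m/s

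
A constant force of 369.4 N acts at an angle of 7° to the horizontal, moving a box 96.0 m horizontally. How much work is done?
W = F·d·cosθ = (369.4)(96.0)cos(7°) = 35200 J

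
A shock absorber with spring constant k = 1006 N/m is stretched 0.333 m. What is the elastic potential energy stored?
PE = ½kx² = ½(1006)(0.333)² = 55.78 J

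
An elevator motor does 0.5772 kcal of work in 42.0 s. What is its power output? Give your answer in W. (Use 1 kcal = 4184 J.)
Convert to SI: W = 2415.0 J, t = 42.0 s
P = W/t = 2415.0/42.0 = 57.5 W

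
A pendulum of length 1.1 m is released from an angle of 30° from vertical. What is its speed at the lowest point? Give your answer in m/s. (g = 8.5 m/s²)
h = L(1 − cosθ) = 1.1(1 − cos30°) = 0.147372 m
v = √(2gh) = √(2·8.5·0.147372) = 1.583 m/s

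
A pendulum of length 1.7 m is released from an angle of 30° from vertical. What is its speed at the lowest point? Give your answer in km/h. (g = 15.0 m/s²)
h = L(1 − cosθ) = 1.7(1 − cos30°) = 0.227757 m
v = √(2gh) = √(2·15.0·0.227757) = 2.61394 m/s = 9.41 km/h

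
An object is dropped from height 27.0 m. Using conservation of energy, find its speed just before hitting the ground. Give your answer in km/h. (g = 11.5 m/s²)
mgh = ½mv² ⇒ v = √(2gh) = √(2·11.5·27.0) = 24.9199 m/s = 89.71 km/h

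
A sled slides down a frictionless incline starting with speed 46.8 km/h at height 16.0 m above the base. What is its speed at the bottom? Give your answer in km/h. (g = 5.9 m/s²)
Convert to SI: v₀ = 13.0 m/s, h = 16.0 m
½mv₀² + mgh = ½mv² ⇒ v = √(v₀² + 2gh) = √(13.0² + 2·5.9·16.0) = 18.9156 m/s = 68.1 km/h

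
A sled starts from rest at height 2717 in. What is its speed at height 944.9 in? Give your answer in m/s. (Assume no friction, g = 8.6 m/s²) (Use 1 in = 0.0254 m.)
Convert to SI: h₁−h₂ = 45.0113 m
mgh₁ = mgh₂ + ½mv² ⇒ v = √(2g(h₁−h₂)) = √(2·8.6·45.0113) = 27.82 m/s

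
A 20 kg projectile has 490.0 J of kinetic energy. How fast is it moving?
v = √(2·KE/m) = √(2·490.0/20) = 7.0 m/s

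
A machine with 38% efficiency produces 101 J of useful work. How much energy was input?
W_in = W_out/η = 101/0.38 = 265.8 J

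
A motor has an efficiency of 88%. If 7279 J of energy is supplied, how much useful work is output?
W_out = η·W_in = 0.88·7279 = 6405.52 J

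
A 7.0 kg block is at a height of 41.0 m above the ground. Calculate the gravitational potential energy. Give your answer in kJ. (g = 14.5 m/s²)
PE = mgh = (7.0)(14.5)(41.0) = 4161.5 J = 4.162 kJ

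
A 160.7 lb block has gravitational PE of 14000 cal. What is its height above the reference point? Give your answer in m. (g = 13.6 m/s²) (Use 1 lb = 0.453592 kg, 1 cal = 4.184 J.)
Convert to SI: m = 72.8922 kg, PE = 58576.0 J
h = PE/(mg) = 58576.0/(72.8922·13.6) = 59.09 m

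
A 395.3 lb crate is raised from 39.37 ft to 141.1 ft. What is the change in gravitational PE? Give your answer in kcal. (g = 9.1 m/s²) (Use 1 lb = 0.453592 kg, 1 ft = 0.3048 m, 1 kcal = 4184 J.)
Convert to SI: m = 179.305 kg, Δh = 31.0073 m
ΔPE = mgΔh = (179.305)(9.1)(31.0073) = 50593.8 J = 12.09 kcal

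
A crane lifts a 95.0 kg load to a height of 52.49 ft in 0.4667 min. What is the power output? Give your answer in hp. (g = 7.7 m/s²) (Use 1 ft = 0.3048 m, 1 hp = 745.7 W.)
Convert to SI: m = 95.0 kg, h = 15.999 m, t = 28.002 s
P = mgh/t = (95.0)(7.7)(15.999)/28.002 = 417.943 W = 0.5605 hp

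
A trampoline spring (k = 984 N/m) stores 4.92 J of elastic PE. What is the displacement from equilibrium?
x = √(2·PE/k) = √(2·4.92/984) = 0.1 m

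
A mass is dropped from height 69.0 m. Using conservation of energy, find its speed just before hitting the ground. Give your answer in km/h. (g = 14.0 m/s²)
mgh = ½mv² ⇒ v = √(2gh) = √(2·14.0·69.0) = 43.9545 m/s = 158.2 km/h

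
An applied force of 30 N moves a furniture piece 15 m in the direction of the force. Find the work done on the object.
W = F·d = (30)(15) = 450.0 J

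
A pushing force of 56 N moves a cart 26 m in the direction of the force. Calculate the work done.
W = F·d = (56)(26) = 1456 J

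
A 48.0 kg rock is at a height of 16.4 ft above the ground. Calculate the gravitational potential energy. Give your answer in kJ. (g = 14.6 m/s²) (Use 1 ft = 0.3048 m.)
Convert to SI: m = 48.0 kg, h = 4.99872 m
PE = mgh = (48.0)(14.6)(4.99872) = 3503.1 J = 3.503 kJ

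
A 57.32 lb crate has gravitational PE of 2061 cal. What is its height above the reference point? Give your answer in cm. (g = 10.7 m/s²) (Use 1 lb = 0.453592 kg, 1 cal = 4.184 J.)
Convert to SI: m = 25.9999 kg, PE = 8623.22 J
h = PE/(mg) = 8623.22/(25.9999·10.7) = 30.9966 m = 3100 cm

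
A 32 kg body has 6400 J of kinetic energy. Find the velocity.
v = √(2·KE/m) = √(2·6400/32) = 20.0 m/s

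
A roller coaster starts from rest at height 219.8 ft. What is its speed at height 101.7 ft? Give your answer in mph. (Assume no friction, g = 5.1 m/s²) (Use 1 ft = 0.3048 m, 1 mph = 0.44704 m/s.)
Convert to SI: h₁−h₂ = 35.9969 m
mgh₁ = mgh₂ + ½mv² ⇒ v = √(2g(h₁−h₂)) = √(2·5.1·35.9969) = 19.1616 m/s = 42.86 mph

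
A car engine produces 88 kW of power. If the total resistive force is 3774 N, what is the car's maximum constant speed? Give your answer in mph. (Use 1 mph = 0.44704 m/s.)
P = Fv ⇒ v = P/F = 88000 W/3774.0 N = 23.3174 m/s = 52.16 mph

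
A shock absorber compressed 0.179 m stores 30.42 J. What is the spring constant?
k = 2·PE/x² = 2·30.42/(0.179)² = 1899 N/m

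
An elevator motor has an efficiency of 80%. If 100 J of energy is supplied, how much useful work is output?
W_out = η·W_in = 0.8·100 = 80.0 J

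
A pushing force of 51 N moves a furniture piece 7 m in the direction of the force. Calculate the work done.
W = F·d = (51)(7) = 357.0 J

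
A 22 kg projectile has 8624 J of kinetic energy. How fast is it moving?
v = √(2·KE/m) = √(2·8624/22) = 28.0 m/s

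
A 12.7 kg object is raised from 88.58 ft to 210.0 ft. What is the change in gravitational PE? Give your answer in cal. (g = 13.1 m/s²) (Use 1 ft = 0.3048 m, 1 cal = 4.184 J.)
Convert to SI: m = 12.7 kg, Δh = 37.0088 m
ΔPE = mgΔh = (12.7)(13.1)(37.0088) = 6157.16 J = 1472 cal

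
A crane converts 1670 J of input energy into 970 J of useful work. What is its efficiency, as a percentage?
η = W_out/W_in = 970/1670 = 58.08%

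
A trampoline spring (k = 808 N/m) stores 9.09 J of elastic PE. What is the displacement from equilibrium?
x = √(2·PE/k) = √(2·9.09/808) = 0.15 m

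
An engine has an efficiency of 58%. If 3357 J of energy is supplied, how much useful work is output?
W_out = η·W_in = 0.58·3357 = 1947.06 J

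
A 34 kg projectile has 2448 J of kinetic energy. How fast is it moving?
v = √(2·KE/m) = √(2·2448/34) = 12.0 m/s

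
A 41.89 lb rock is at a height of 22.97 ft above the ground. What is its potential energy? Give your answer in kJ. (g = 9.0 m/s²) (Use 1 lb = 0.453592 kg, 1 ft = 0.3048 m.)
Convert to SI: m = 19.001 kg, h = 7.00126 m
PE = mgh = (19.001)(9.0)(7.00126) = 1197.28 J = 1.197 kJ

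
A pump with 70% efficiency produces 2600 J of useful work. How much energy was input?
W_in = W_out/η = 2600/0.7 = 3714 J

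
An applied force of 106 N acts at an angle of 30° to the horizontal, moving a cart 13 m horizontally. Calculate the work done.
W = F·d·cosθ = (106)(13)cos(30°) = 1193 J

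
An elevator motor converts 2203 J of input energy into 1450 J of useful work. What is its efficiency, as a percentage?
η = W_out/W_in = 1450/2203 = 65.82%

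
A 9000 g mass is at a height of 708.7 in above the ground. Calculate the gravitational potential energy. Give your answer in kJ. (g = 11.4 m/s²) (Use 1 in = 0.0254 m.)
Convert to SI: m = 9.0 kg, h = 18.001 m
PE = mgh = (9.0)(11.4)(18.001) = 1846.9 J = 1.847 kJ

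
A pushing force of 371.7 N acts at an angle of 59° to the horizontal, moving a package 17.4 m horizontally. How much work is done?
W = F·d·cosθ = (371.7)(17.4)cos(59°) = 3331 J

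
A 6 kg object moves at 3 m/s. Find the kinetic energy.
KE = ½mv² = ½(6)(3)² = 27.0 J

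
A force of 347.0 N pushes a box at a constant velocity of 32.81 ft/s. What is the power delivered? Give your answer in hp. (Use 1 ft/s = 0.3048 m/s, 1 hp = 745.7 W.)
Convert to SI: F = 347.0 N, v = 10.0005 m/s
P = Fv = (347.0)(10.0005) = 3470.17 W = 4.654 hp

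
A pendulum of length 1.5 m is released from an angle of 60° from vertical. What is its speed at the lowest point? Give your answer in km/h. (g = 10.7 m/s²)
h = L(1 − cosθ) = 1.5(1 − cos60°) = 0.75 m
v = √(2gh) = √(2·10.7·0.75) = 4.00625 m/s = 14.42 km/h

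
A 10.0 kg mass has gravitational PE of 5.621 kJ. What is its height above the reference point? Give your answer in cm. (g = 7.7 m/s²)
Convert to SI: m = 10.0 kg, PE = 5621.0 J
h = PE/(mg) = 5621.0/(10.0·7.7) = 73.0 m = 7300 cm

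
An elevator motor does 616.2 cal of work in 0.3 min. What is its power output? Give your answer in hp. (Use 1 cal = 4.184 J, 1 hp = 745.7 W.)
Convert to SI: W = 2578.18 J, t = 18.0 s
P = W/t = 2578.18/18.0 = 143.232 W = 0.1921 hp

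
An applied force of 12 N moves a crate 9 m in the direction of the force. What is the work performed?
W = F·d = (12)(9) = 108.0 J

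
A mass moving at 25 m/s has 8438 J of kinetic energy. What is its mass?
m = 2·KE/v² = 2·8438/(25)² = 27.0 kg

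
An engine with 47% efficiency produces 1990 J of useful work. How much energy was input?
W_in = W_out/η = 1990/0.47 = 4234 J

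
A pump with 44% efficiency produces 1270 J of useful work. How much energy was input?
W_in = W_out/η = 1270/0.44 = 2886 J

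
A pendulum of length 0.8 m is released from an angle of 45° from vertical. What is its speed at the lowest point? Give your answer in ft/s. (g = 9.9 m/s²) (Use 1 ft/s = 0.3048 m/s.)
h = L(1 − cosθ) = 0.8(1 − cos45°) = 0.234315 m
v = √(2gh) = √(2·9.9·0.234315) = 2.15393 m/s = 7.067 ft/s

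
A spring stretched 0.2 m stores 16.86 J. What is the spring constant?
k = 2·PE/x² = 2·16.86/(0.2)² = 843.0 N/m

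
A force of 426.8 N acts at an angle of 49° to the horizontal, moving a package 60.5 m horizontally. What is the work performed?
W = F·d·cosθ = (426.8)(60.5)cos(49°) = 16940 J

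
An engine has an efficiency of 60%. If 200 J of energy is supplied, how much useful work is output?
W_out = η·W_in = 0.6·200 = 120.0 J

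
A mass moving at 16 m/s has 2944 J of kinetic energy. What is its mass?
m = 2·KE/v² = 2·2944/(16)² = 23.0 kg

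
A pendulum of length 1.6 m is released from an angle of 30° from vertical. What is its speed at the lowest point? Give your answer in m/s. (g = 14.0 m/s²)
h = L(1 − cosθ) = 1.6(1 − cos30°) = 0.214359 m
v = √(2gh) = √(2·14.0·0.214359) = 2.45 m/s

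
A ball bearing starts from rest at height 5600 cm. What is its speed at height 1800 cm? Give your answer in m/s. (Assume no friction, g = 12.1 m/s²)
Convert to SI: h₁−h₂ = 38.0 m
mgh₁ = mgh₂ + ½mv² ⇒ v = √(2g(h₁−h₂)) = √(2·12.1·38.0) = 30.32 m/s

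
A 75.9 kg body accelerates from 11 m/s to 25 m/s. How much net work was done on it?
W = ΔKE = ½m(v₂² − v₁²) = ½(75.9)(25² − 11²) = 19126.8 J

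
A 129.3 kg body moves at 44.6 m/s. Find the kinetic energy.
KE = ½mv² = ½(129.3)(44.6)² = 128600 J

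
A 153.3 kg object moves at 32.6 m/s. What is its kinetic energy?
KE = ½mv² = ½(153.3)(32.6)² = 81460 J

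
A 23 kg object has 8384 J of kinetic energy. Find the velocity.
v = √(2·KE/m) = √(2·8384/23) = 27.0 m/s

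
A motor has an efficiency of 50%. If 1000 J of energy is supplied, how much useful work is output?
W_out = η·W_in = 0.5·1000 = 500.0 J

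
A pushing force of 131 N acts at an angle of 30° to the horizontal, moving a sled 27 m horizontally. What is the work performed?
W = F·d·cosθ = (131)(27)cos(30°) = 3063 J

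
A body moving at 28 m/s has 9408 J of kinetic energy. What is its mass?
m = 2·KE/v² = 2·9408/(28)² = 24.0 kg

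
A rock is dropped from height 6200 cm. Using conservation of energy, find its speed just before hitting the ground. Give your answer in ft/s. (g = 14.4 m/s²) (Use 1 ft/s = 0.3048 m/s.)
Convert to SI: h = 62.0 m
mgh = ½mv² ⇒ v = √(2gh) = √(2·14.4·62.0) = 42.2564 m/s = 138.6 ft/s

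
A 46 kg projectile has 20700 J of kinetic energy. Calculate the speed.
v = √(2·KE/m) = √(2·20700/46) = 30.0 m/s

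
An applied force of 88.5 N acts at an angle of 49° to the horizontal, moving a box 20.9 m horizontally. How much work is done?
W = F·d·cosθ = (88.5)(20.9)cos(49°) = 1213 J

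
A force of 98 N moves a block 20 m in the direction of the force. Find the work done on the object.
W = F·d = (98)(20) = 1960 J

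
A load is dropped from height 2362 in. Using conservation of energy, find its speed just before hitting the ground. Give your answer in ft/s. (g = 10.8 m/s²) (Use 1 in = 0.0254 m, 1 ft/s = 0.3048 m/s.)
Convert to SI: h = 59.9948 m
mgh = ½mv² ⇒ v = √(2gh) = √(2·10.8·59.9948) = 35.9984 m/s = 118.1 ft/s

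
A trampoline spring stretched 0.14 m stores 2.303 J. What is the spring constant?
k = 2·PE/x² = 2·2.303/(0.14)² = 235.0 N/m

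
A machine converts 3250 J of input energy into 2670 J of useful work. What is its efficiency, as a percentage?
η = W_out/W_in = 2670/3250 = 82.15%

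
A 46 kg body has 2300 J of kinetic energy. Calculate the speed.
v = √(2·KE/m) = √(2·2300/46) = 10.0 m/s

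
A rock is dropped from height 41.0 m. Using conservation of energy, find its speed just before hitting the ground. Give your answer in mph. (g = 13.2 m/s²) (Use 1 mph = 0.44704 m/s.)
mgh = ½mv² ⇒ v = √(2gh) = √(2·13.2·41.0) = 32.8998 m/s = 73.59 mph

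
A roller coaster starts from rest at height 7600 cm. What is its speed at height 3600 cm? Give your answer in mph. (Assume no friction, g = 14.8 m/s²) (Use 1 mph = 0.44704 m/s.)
Convert to SI: h₁−h₂ = 40.0 m
mgh₁ = mgh₂ + ½mv² ⇒ v = √(2g(h₁−h₂)) = √(2·14.8·40.0) = 34.4093 m/s = 76.97 mph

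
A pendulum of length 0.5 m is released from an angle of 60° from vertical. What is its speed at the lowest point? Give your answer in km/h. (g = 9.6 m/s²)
h = L(1 − cosθ) = 0.5(1 − cos60°) = 0.25 m
v = √(2gh) = √(2·9.6·0.25) = 2.19089 m/s = 7.887 km/h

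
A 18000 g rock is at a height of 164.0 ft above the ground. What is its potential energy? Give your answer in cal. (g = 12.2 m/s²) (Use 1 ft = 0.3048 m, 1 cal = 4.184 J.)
Convert to SI: m = 18.0 kg, h = 49.9872 m
PE = mgh = (18.0)(12.2)(49.9872) = 10977.2 J = 2624 cal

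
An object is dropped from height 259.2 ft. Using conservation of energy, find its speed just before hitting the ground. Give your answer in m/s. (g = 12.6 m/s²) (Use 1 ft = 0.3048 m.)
Convert to SI: h = 79.0042 m
mgh = ½mv² ⇒ v = √(2gh) = √(2·12.6·79.0042) = 44.62 m/s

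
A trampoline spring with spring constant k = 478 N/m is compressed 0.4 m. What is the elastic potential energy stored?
PE = ½kx² = ½(478)(0.4)² = 38.24 J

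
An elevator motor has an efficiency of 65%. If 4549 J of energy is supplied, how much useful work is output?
W_out = η·W_in = 0.65·4549 = 2956.85 J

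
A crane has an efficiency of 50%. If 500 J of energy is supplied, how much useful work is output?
W_out = η·W_in = 0.5·500 = 250.0 J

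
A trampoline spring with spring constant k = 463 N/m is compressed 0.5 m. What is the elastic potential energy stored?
PE = ½kx² = ½(463)(0.5)² = 57.88 J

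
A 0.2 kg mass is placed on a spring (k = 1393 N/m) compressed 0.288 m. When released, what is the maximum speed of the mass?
½kx² = ½mv² ⇒ v = x√(k/m) = (0.288)√(1393/0.2) = 24.04 m/s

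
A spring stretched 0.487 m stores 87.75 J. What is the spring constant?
k = 2·PE/x² = 2·87.75/(0.487)² = 740.0 N/m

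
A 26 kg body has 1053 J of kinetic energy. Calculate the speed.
v = √(2·KE/m) = √(2·1053/26) = 9.0 m/s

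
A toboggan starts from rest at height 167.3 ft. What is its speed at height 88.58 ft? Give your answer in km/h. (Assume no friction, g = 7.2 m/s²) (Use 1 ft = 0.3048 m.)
Convert to SI: h₁−h₂ = 23.9939 m
mgh₁ = mgh₂ + ½mv² ⇒ v = √(2g(h₁−h₂)) = √(2·7.2·23.9939) = 18.5879 m/s = 66.92 km/h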